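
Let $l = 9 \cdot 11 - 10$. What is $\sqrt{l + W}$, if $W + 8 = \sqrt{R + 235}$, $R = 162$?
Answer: $\sqrt{81 + \sqrt{397}} \approx 10.046$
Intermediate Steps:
$W = -8 + \sqrt{397}$ ($W = -8 + \sqrt{162 + 235} = -8 + \sqrt{397} \approx 11.925$)
$l = 89$ ($l = 99 - 10 = 89$)
$\sqrt{l + W} = \sqrt{89 - \left(8 - \sqrt{397}\right)} = \sqrt{81 + \sqrt{397}}$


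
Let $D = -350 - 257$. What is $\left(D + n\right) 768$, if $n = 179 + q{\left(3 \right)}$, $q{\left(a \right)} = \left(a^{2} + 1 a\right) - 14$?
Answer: $-330240$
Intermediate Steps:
$q{\left(a \right)} = -14 + a + a^{2}$ ($q{\left(a \right)} = \left(a^{2} + a\right) - 14 = \left(a + a^{2}\right) - 14 = -14 + a + a^{2}$)
$D = -607$
$n = 177$ ($n = 179 + \left(-14 + 3 + 3^{2}\right) = 179 + \left(-14 + 3 + 9\right) = 179 - 2 = 177$)
$\left(D + n\right) 768 = \left(-607 + 177\right) 768 = \left(-430\right) 768 = -330240$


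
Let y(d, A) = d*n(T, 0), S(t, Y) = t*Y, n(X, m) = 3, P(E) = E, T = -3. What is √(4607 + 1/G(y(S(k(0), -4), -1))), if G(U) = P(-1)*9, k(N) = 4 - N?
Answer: √41462/3 ≈ 67.874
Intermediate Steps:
S(t, Y) = Y*t
y(d, A) = 3*d (y(d, A) = d*3 = 3*d)
G(U) = -9 (G(U) = -1*9 = -9)
√(4607 + 1/G(y(S(k(0), -4), -1))) = √(4607 + 1/(-9)) = √(4607 - ⅑) = √(41462/9) = √41462/3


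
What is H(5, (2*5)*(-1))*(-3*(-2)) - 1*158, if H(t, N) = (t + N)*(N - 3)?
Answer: 232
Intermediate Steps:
H(t, N) = (-3 + N)*(N + t) (H(t, N) = (N + t)*(-3 + N) = (-3 + N)*(N + t))
H(5, (2*5)*(-1))*(-3*(-2)) - 1*158 = (((2*5)*(-1))² - 3*2*5*(-1) - 3*5 + ((2*5)*(-1))*5)*(-3*(-2)) - 1*158 = ((10*(-1))² - 30*(-1) - 15 + (10*(-1))*5)*6 - 158 = ((-10)² - 3*(-10) - 15 - 10*5)*6 - 158 = (100 + 30 - 15 - 50)*6 - 158 = 65*6 - 158 = 390 - 158 = 232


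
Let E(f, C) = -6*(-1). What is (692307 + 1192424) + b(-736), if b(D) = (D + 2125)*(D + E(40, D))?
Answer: 870761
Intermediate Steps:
E(f, C) = 6
b(D) = (6 + D)*(2125 + D) (b(D) = (D + 2125)*(D + 6) = (2125 + D)*(6 + D) = (6 + D)*(2125 + D))
(692307 + 1192424) + b(-736) = (692307 + 1192424) + (12750 + (-736)**2 + 2131*(-736)) = 1884731 + (12750 + 541696 - 1568416) = 1884731 - 1013970 = 870761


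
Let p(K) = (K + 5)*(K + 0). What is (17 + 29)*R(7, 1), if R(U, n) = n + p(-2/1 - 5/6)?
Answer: -4255/18 ≈ -236.39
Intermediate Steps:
p(K) = K*(5 + K) (p(K) = (5 + K)*K = K*(5 + K))
R(U, n) = -221/36 + n (R(U, n) = n + (-2/1 - 5/6)*(5 + (-2/1 - 5/6)) = n + (-2*1 - 5*⅙)*(5 + (-2*1 - 5*⅙)) = n + (-2 - ⅚)*(5 + (-2 - ⅚)) = n - 17*(5 - 17/6)/6 = n - 17/6*13/6 = n - 221/36 = -221/36 + n)
(17 + 29)*R(7, 1) = (17 + 29)*(-221/36 + 1) = 46*(-185/36) = -4255/18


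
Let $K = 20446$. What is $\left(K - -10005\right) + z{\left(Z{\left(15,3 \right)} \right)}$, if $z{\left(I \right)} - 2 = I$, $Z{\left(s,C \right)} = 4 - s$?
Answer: $30442$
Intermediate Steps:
$z{\left(I \right)} = 2 + I$
$\left(K - -10005\right) + z{\left(Z{\left(15,3 \right)} \right)} = \left(20446 - -10005\right) + \left(2 + \left(4 - 15\right)\right) = \left(20446 + 10005\right) + \left(2 + \left(4 - 15\right)\right) = 30451 + \left(2 - 11\right) = 30451 - 9 = 30442$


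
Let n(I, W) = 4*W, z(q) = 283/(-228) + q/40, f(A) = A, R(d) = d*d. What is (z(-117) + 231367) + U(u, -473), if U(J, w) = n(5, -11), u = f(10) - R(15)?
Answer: 527406941/2280 ≈ 2.3132e+5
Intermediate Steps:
R(d) = d²
z(q) = -283/228 + q/40 (z(q) = 283*(-1/228) + q*(1/40) = -283/228 + q/40)
u = -215 (u = 10 - 1*15² = 10 - 1*225 = 10 - 225 = -215)
U(J, w) = -44 (U(J, w) = 4*(-11) = -44)
(z(-117) + 231367) + U(u, -473) = ((-283/228 + (1/40)*(-117)) + 231367) - 44 = ((-283/228 - 117/40) + 231367) - 44 = (-9499/2280 + 231367) - 44 = 527507261/2280 - 44 = 527406941/2280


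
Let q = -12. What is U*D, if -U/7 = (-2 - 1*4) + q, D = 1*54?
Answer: 6804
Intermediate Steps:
D = 54
U = 126 (U = -7*((-2 - 1*4) - 12) = -7*((-2 - 4) - 12) = -7*(-6 - 12) = -7*(-18) = 126)
U*D = 126*54 = 6804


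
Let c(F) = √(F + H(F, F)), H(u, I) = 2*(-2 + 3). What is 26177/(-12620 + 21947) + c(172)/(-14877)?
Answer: 26177/9327 - √174/14877 ≈ 2.8057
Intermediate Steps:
H(u, I) = 2 (H(u, I) = 2*1 = 2)
c(F) = √(2 + F) (c(F) = √(F + 2) = √(2 + F))
26177/(-12620 + 21947) + c(172)/(-14877) = 26177/(-12620 + 21947) + √(2 + 172)/(-14877) = 26177/9327 + √174*(-1/14877) = 26177*(1/9327) - √174/14877 = 26177/9327 - √174/14877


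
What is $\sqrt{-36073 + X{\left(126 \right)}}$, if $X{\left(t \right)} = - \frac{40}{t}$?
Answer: $\frac{i \sqrt{15908333}}{21} \approx 189.93 i$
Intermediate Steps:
$\sqrt{-36073 + X{\left(126 \right)}} = \sqrt{-36073 - \frac{40}{126}} = \sqrt{-36073 - \frac{20}{63}} = \sqrt{- \frac{2272619}{63}} = \frac{i \sqrt{15908333}}{21}$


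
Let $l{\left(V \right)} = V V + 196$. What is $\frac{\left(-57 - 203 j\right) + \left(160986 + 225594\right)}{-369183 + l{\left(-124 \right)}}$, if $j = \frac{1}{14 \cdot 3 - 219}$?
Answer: $- \frac{68414774}{62589147} \approx -1.0931$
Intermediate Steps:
$j = - \frac{1}{177}$ ($j = \frac{1}{42 - 219} = \frac{1}{-177} = - \frac{1}{177} \approx -0.0056497$)
$l{\left(V \right)} = 196 + V^{2}$ ($l{\left(V \right)} = V^{2} + 196 = 196 + V^{2}$)
$\frac{\left(-57 - 203 j\right) + \left(160986 + 225594\right)}{-369183 + l{\left(-124 \right)}} = \frac{\left(-57 - - \frac{203}{177}\right) + \left(160986 + 225594\right)}{-369183 + \left(196 + \left(-124\right)^{2}\right)} = \frac{\left(-57 + \frac{203}{177}\right) + 386580}{-369183 + \left(196 + 15376\right)} = \frac{- \frac{9886}{177} + 386580}{-369183 + 15572} = \frac{68414774}{177 \left(-353611\right)} = \frac{68414774}{177} \left(- \frac{1}{353611}\right) = - \frac{68414774}{62589147}$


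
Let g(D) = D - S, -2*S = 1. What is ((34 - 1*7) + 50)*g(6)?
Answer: 1001/2 ≈ 500.50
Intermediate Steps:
S = -½ (S = -½*1 = -½ ≈ -0.50000)
g(D) = ½ + D (g(D) = D - 1*(-½) = D + ½ = ½ + D)
((34 - 1*7) + 50)*g(6) = ((34 - 1*7) + 50)*(½ + 6) = ((34 - 7) + 50)*(13/2) = (27 + 50)*(13/2) = 77*(13/2) = 1001/2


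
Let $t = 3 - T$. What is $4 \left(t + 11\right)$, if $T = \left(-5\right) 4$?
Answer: $136$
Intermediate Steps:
$T = -20$
$t = 23$ ($t = 3 - -20 = 3 + 20 = 23$)
$4 \left(t + 11\right) = 4 \left(23 + 11\right) = 4 \cdot 34 = 136$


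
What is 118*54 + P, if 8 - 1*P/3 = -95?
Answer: 6681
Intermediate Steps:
P = 309 (P = 24 - 3*(-95) = 24 + 285 = 309)
118*54 + P = 118*54 + 309 = 6372 + 309 = 6681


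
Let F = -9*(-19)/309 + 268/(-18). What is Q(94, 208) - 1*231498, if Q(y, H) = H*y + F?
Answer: -196487231/927 ≈ -2.1196e+5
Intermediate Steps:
F = -13289/927 (F = 171*(1/309) + 268*(-1/18) = 57/103 - 134/9 = -13289/927 ≈ -14.335)
Q(y, H) = -13289/927 + H*y (Q(y, H) = H*y - 13289/927 = -13289/927 + H*y)
Q(94, 208) - 1*231498 = (-13289/927 + 208*94) - 1*231498 = (-13289/927 + 19552) - 231498 = 18111415/927 - 231498 = -196487231/927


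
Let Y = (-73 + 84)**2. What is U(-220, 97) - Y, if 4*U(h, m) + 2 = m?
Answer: -389/4 ≈ -97.250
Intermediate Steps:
U(h, m) = -1/2 + m/4
Y = 121 (Y = 11**2 = 121)
U(-220, 97) - Y = (-1/2 + (1/4)*97) - 1*121 = (-1/2 + 97/4) - 121 = 95/4 - 121 = -389/4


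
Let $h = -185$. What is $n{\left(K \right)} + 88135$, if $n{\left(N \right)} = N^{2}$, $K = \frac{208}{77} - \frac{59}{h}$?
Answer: $\frac{17886207381904}{202920025} \approx 88144.0$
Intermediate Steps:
$K = \frac{43023}{14245}$ ($K = \frac{208}{77} - \frac{59}{-185} = 208 \cdot \frac{1}{77} - - \frac{59}{185} = \frac{208}{77} + \frac{59}{185} = \frac{43023}{14245} \approx 3.0202$)
$n{\left(K \right)} + 88135 = \left(\frac{43023}{14245}\right)^{2} + 88135 = \frac{1850978529}{202920025} + 88135 = \frac{17886207381904}{202920025}$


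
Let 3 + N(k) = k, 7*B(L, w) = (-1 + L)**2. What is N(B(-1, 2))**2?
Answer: 289/49 ≈ 5.8980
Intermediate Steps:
B(L, w) = (-1 + L)**2/7
N(k) = -3 + k
N(B(-1, 2))**2 = (-3 + (-1 - 1)**2/7)**2 = (-3 + (1/7)*(-2)**2)**2 = (-3 + (1/7)*4)**2 = (-3 + 4/7)**2 = (-17/7)**2 = 289/49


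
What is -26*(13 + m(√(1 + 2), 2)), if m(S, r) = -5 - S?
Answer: -208 + 26*√3 ≈ -162.97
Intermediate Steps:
-26*(13 + m(√(1 + 2), 2)) = -26*(13 + (-5 - √(1 + 2))) = -26*(13 + (-5 - √3)) = -26*(8 - √3) = -208 + 26*√3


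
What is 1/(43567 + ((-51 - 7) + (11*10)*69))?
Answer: 1/51099 ≈ 1.9570e-5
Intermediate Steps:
1/(43567 + ((-51 - 7) + (11*10)*69)) = 1/(43567 + (-58 + 110*69)) = 1/(43567 + (-58 + 7590)) = 1/(43567 + 7532) = 1/51099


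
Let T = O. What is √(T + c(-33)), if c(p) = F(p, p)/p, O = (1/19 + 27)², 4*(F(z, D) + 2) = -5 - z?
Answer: √287649879/627 ≈ 27.050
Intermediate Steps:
F(z, D) = -13/4 - z/4 (F(z, D) = -2 + (-5 - z)/4 = -2 + (-5/4 - z/4) = -13/4 - z/4)
O = 264196/361 (O = (1/19 + 27)² = (514/19)² = 264196/361 ≈ 731.84)
T = 264196/361 ≈ 731.84
c(p) = (-13/4 - p/4)/p
√(T + c(-33)) = √(264196/361 + (¼)*(-13 - 1*(-33))/(-33)) = √(264196/361 + (¼)*(-1/33)*(-13 + 33)) = √(264196/361 + (¼)*(-1/33)*20) = √(264196/361 - 5/33) = √(8716663/11913) = √287649879/627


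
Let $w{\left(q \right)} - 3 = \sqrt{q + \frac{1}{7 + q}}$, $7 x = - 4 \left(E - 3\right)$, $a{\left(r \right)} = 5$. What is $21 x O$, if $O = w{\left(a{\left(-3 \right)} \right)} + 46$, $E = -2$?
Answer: $2940 + 10 \sqrt{183} \approx 3075.3$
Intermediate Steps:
$x = \frac{20}{7}$ ($x = \frac{\left(-4\right) \left(-2 - 3\right)}{7} = \frac{\left(-4\right) \left(-5\right)}{7} = \frac{1}{7} \cdot 20 = \frac{20}{7} \approx 2.8571$)
$w{\left(q \right)} = 3 + \sqrt{q + \frac{1}{7 + q}}$
$O = 49 + \frac{\sqrt{183}}{6}$ ($O = \left(3 + \sqrt{\frac{1 + 5 \left(7 + 5\right)}{7 + 5}}\right) + 46 = \left(3 + \sqrt{\frac{1 + 5 \cdot 12}{12}}\right) + 46 = \left(3 + \sqrt{\frac{1 + 60}{12}}\right) + 46 = \left(3 + \sqrt{\frac{1}{12} \cdot 61}\right) + 46 = \left(3 + \sqrt{\frac{61}{12}}\right) + 46 = \left(3 + \frac{\sqrt{183}}{6}\right) + 46 = 49 + \frac{\sqrt{183}}{6} \approx 51.255$)
$21 x O = 21 \cdot \frac{20}{7} \left(49 + \frac{\sqrt{183}}{6}\right) = 60 \left(49 + \frac{\sqrt{183}}{6}\right) = 2940 + 10 \sqrt{183}$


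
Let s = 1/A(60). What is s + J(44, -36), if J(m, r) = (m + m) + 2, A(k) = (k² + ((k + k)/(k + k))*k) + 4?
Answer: 329761/3664 ≈ 90.000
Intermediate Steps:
A(k) = 4 + k + k² (A(k) = (k² + ((2*k)/((2*k)))*k) + 4 = (k² + ((2*k)*(1/(2*k)))*k) + 4 = (k² + 1*k) + 4 = (k² + k) + 4 = (k + k²) + 4 = 4 + k + k²)
s = 1/3664 (s = 1/(4 + 60 + 60²) = 1/(4 + 60 + 3600) = 1/3664 ≈ 0.00027293)
J(m, r) = 2 + 2*m (J(m, r) = 2*m + 2 = 2 + 2*m)
s + J(44, -36) = 1/3664 + (2 + 2*44) = 1/3664 + (2 + 88) = 1/3664 + 90 = 329761/3664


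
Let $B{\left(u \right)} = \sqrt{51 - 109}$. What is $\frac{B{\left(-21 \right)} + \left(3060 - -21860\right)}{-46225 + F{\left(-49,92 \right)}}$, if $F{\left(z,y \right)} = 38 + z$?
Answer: $- \frac{6230}{11559} - \frac{i \sqrt{58}}{46236} \approx -0.53897 - 0.00016472 i$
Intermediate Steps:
$B{\left(u \right)} = i \sqrt{58}$ ($B{\left(u \right)} = \sqrt{-58} = i \sqrt{58}$)
$\frac{B{\left(-21 \right)} + \left(3060 - -21860\right)}{-46225 + F{\left(-49,92 \right)}} = \frac{i \sqrt{58} + \left(3060 - -21860\right)}{-46225 + \left(38 - 49\right)} = \frac{i \sqrt{58} + \left(3060 + 21860\right)}{-46225 - 11} = \frac{i \sqrt{58} + 24920}{-46236} = \left(24920 + i \sqrt{58}\right) \left(- \frac{1}{46236}\right) = - \frac{6230}{11559} - \frac{i \sqrt{58}}{46236}$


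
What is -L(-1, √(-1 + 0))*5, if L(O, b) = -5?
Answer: 25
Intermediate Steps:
-L(-1, √(-1 + 0))*5 = -1*(-5)*5 = 5*5 = 25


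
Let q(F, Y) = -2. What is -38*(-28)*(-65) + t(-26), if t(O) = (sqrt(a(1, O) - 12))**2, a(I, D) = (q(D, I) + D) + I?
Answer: -69199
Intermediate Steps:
a(I, D) = -2 + D + I (a(I, D) = (-2 + D) + I = -2 + D + I)
t(O) = -13 + O (t(O) = (sqrt((-2 + O + 1) - 12))**2 = (sqrt((-1 + O) - 12))**2 = (sqrt(-13 + O))**2 = -13 + O)
-38*(-28)*(-65) + t(-26) = -38*(-28)*(-65) + (-13 - 26) = 1064*(-65) - 39 = -69160 - 39 = -69199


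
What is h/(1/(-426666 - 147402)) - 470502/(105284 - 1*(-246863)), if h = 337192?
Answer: -68165495201329734/352147 ≈ -1.9357e+11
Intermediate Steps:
h/(1/(-426666 - 147402)) - 470502/(105284 - 1*(-246863)) = 337192/(1/(-426666 - 147402)) - 470502/(105284 - 1*(-246863)) = 337192/(1/(-574068)) - 470502/(105284 + 246863) = 337192/(-1/574068) - 470502/352147 = 337192*(-574068) - 470502*1/352147 = -193571137056 - 470502/352147 = -68165495201329734/352147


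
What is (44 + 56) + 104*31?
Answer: 3324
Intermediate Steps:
(44 + 56) + 104*31 = 100 + 3224 = 3324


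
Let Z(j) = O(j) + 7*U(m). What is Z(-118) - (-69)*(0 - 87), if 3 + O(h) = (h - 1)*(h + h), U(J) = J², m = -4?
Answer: 22190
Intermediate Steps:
O(h) = -3 + 2*h*(-1 + h) (O(h) = -3 + (h - 1)*(h + h) = -3 + (-1 + h)*(2*h) = -3 + 2*h*(-1 + h))
Z(j) = 109 - 2*j + 2*j² (Z(j) = (-3 - 2*j + 2*j²) + 7*(-4)² = (-3 - 2*j + 2*j²) + 7*16 = (-3 - 2*j + 2*j²) + 112 = 109 - 2*j + 2*j²)
Z(-118) - (-69)*(0 - 87) = (109 - 2*(-118) + 2*(-118)²) - (-69)*(0 - 87) = (109 + 236 + 2*13924) - (-69)*(-87) = (109 + 236 + 27848) - 1*6003 = 28193 - 6003 = 22190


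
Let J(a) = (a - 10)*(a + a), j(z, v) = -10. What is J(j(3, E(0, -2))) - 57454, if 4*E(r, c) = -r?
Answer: -57054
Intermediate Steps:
E(r, c) = -r/4 (E(r, c) = (-r)/4 = -r/4)
J(a) = 2*a*(-10 + a) (J(a) = (-10 + a)*(2*a) = 2*a*(-10 + a))
J(j(3, E(0, -2))) - 57454 = 2*(-10)*(-10 - 10) - 57454 = 2*(-10)*(-20) - 57454 = 400 - 57454 = -57054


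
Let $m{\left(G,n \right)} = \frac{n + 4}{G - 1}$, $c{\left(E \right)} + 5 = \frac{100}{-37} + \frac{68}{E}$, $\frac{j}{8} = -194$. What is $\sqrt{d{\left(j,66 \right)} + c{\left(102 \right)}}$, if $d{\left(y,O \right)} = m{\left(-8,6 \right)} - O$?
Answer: $\frac{i \sqrt{913567}}{111} \approx 8.6109 i$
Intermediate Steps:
$j = -1552$ ($j = 8 \left(-194\right) = -1552$)
$c{\left(E \right)} = - \frac{285}{37} + \frac{68}{E}$ ($c{\left(E \right)} = -5 + \left(\frac{100}{-37} + \frac{68}{E}\right) = -5 + \left(100 \left(- \frac{1}{37}\right) + \frac{68}{E}\right) = -5 - \left(\frac{100}{37} - \frac{68}{E}\right) = - \frac{285}{37} + \frac{68}{E}$)
$m{\left(G,n \right)} = \frac{4 + n}{-1 + G}$
$d{\left(y,O \right)} = - \frac{10}{9} - O$ ($d{\left(y,O \right)} = \frac{4 + 6}{-1 - 8} - O = \frac{1}{-9} \cdot 10 - O = \left(- \frac{1}{9}\right) 10 - O = - \frac{10}{9} - O$)
$\sqrt{d{\left(j,66 \right)} + c{\left(102 \right)}} = \sqrt{\left(- \frac{10}{9} - 66\right) - \left(\frac{285}{37} - \frac{68}{102}\right)} = \sqrt{\left(- \frac{10}{9} - 66\right) + \left(- \frac{285}{37} + 68 \cdot \frac{1}{102}\right)} = \sqrt{- \frac{604}{9} + \left(- \frac{285}{37} + \frac{2}{3}\right)} = \sqrt{- \frac{604}{9} - \frac{781}{111}} = \sqrt{- \frac{24691}{333}} = \frac{i \sqrt{913567}}{111}$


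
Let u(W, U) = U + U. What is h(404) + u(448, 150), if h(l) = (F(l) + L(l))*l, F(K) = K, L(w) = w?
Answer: 326732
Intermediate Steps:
u(W, U) = 2*U
h(l) = 2*l² (h(l) = (l + l)*l = (2*l)*l = 2*l²)
h(404) + u(448, 150) = 2*404² + 2*150 = 2*163216 + 300 = 326432 + 300 = 326732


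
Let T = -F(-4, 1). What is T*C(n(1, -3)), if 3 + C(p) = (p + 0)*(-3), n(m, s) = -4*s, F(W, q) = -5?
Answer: -195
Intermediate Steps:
T = 5 (T = -1*(-5) = 5)
C(p) = -3 - 3*p (C(p) = -3 + (p + 0)*(-3) = -3 + p*(-3) = -3 - 3*p)
T*C(n(1, -3)) = 5*(-3 - (-12)*(-3)) = 5*(-3 - 3*12) = 5*(-3 - 36) = 5*(-39) = -195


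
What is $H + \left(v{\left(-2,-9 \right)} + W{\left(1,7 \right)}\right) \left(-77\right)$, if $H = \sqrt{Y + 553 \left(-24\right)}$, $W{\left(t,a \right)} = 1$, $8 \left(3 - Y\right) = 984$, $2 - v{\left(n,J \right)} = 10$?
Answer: $539 + 12 i \sqrt{93} \approx 539.0 + 115.72 i$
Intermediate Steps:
$v{\left(n,J \right)} = -8$ ($v{\left(n,J \right)} = 2 - 10 = -8$)
$Y = -120$ ($Y = 3 - 123 = -120$)
$H = 12 i \sqrt{93}$ ($H = \sqrt{-120 + 553 \left(-24\right)} = \sqrt{-120 - 13272} = \sqrt{-13392} = 12 i \sqrt{93} \approx 115.72 i$)
$H + \left(v{\left(-2,-9 \right)} + W{\left(1,7 \right)}\right) \left(-77\right) = 12 i \sqrt{93} + \left(-8 + 1\right) \left(-77\right) = 12 i \sqrt{93} - -539 = 12 i \sqrt{93} + 539 = 539 + 12 i \sqrt{93}$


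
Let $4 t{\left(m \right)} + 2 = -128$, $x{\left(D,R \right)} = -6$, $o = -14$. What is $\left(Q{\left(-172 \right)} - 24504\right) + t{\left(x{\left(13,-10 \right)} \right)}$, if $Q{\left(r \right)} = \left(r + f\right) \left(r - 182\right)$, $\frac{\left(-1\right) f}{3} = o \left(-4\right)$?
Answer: $\frac{191647}{2} \approx 95824.0$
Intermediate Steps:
$t{\left(m \right)} = - \frac{65}{2}$ ($t{\left(m \right)} = - \frac{1}{2} + \frac{1}{4} \left(-128\right) = - \frac{1}{2} - 32 = - \frac{65}{2}$)
$f = -168$ ($f = - 3 \left(\left(-14\right) \left(-4\right)\right) = \left(-3\right) 56 = -168$)
$Q{\left(r \right)} = \left(-182 + r\right) \left(-168 + r\right)$ ($Q{\left(r \right)} = \left(r - 168\right) \left(r - 182\right) = \left(-168 + r\right) \left(-182 + r\right) = \left(-182 + r\right) \left(-168 + r\right)$)
$\left(Q{\left(-172 \right)} - 24504\right) + t{\left(x{\left(13,-10 \right)} \right)} = \left(\left(30576 + \left(-172\right)^{2} - -60200\right) - 24504\right) - \frac{65}{2} = \left(\left(30576 + 29584 + 60200\right) - 24504\right) - \frac{65}{2} = \left(120360 - 24504\right) - \frac{65}{2} = 95856 - \frac{65}{2} = \frac{191647}{2}$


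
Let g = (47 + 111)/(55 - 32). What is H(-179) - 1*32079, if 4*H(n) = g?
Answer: -1475555/46 ≈ -32077.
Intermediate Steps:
g = 158/23 ≈ 6.8696
H(n) = 79/46 (H(n) = (¼)*(158/23) = 79/46)
H(-179) - 1*32079 = 79/46 - 1*32079 = 79/46 - 32079 = -1475555/46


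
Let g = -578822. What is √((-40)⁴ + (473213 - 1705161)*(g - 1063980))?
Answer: 6*√56218033286 ≈ 1.4226e+6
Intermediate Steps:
√((-40)⁴ + (473213 - 1705161)*(g - 1063980)) = √((-40)⁴ + (473213 - 1705161)*(-578822 - 1063980)) = √(2560000 - 1231948*(-1642802)) = √(2560000 + 2023846638296) = √2023849198296 = 6*√56218033286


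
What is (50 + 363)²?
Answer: 170569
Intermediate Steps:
(50 + 363)² = 413² = 170569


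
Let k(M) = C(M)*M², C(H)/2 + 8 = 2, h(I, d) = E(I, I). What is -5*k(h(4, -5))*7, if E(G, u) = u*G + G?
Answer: 168000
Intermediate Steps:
E(G, u) = G + G*u (E(G, u) = G*u + G = G + G*u)
h(I, d) = I*(1 + I)
C(H) = -12 (C(H) = -16 + 2*2 = -16 + 4 = -12)
k(M) = -12*M²
-5*k(h(4, -5))*7 = -5*(-12*16*(1 + 4)²)*7 = -5*(-12*(4*5)²)*7 = -5*(-12*20²)*7 = -5*(-12*400)*7 = -(-24000)*7 = -5*(-33600) = 168000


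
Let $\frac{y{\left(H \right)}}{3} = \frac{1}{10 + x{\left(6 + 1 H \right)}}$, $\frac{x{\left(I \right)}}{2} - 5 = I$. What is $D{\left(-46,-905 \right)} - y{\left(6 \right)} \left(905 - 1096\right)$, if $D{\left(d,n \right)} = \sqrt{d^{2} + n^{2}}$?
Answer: $\frac{573}{44} + \sqrt{821141} \approx 919.19$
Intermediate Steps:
$x{\left(I \right)} = 10 + 2 I$
$y{\left(H \right)} = \frac{3}{32 + 2 H}$ ($y{\left(H \right)} = \frac{3}{10 + \left(10 + 2 \left(6 + 1 H\right)\right)} = \frac{3}{10 + \left(10 + 2 \left(6 + H\right)\right)} = \frac{3}{10 + \left(10 + \left(12 + 2 H\right)\right)} = \frac{3}{10 + \left(22 + 2 H\right)} = \frac{3}{32 + 2 H}$)
$D{\left(-46,-905 \right)} - y{\left(6 \right)} \left(905 - 1096\right) = \sqrt{\left(-46\right)^{2} + \left(-905\right)^{2}} - \frac{3}{2 \left(16 + 6\right)} \left(905 - 1096\right) = \sqrt{2116 + 819025} - \frac{3}{2 \cdot 22} \left(-191\right) = \sqrt{821141} - \frac{3}{2} \cdot \frac{1}{22} \left(-191\right) = \sqrt{821141} - \frac{3}{44} \left(-191\right) = \sqrt{821141} - - \frac{573}{44} = \sqrt{821141} + \frac{573}{44} = \frac{573}{44} + \sqrt{821141}$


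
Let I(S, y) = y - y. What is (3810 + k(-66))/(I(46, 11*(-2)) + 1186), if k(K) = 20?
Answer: 1915/593 ≈ 3.2293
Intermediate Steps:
I(S, y) = 0
(3810 + k(-66))/(I(46, 11*(-2)) + 1186) = (3810 + 20)/(0 + 1186) = 3830/1186 = 3830*(1/1186) = 1915/593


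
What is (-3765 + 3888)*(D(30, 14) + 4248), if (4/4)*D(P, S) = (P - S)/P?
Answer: 2612848/5 ≈ 5.2257e+5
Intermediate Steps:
D(P, S) = (P - S)/P
(-3765 + 3888)*(D(30, 14) + 4248) = (-3765 + 3888)*((30 - 1*14)/30 + 4248) = 123*((30 - 14)/30 + 4248) = 123*((1/30)*16 + 4248) = 123*(8/15 + 4248) = 123*(63728/15) = 2612848/5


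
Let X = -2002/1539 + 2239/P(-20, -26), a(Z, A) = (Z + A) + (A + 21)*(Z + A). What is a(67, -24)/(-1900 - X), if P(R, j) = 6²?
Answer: 12312/280727 ≈ 0.043858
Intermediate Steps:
P(R, j) = 36
a(Z, A) = A + Z + (21 + A)*(A + Z) (a(Z, A) = (A + Z) + (21 + A)*(A + Z) = A + Z + (21 + A)*(A + Z))
X = 374861/6156 (X = -2002/1539 + 2239/36 = 374861/6156 ≈ 60.894)
a(67, -24)/(-1900 - X) = ((-24)² + 22*(-24) + 22*67 - 24*67)/(-1900 - 1*374861/6156) = (576 - 528 + 1474 - 1608)/(-1900 - 374861/6156) = -86/(-12071261/6156) = -86*(-6156/12071261) = 12312/280727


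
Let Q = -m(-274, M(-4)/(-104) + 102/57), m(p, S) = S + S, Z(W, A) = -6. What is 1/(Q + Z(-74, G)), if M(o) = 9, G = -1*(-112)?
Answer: -988/9293 ≈ -0.10632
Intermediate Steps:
G = 112
m(p, S) = 2*S
Q = -3365/988 (Q = -2*(9/(-104) + 102/57) = -2*(9*(-1/104) + 102*(1/57)) = -2*(-9/104 + 34/19) = -2*3365/1976 = -1*3365/988 = -3365/988 ≈ -3.4059)
1/(Q + Z(-74, G)) = 1/(-3365/988 - 6) = 1/(-9293/988) = -988/9293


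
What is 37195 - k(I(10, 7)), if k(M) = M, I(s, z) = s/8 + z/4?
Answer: 37192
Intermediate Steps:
I(s, z) = z/4 + s/8 (I(s, z) = s*(⅛) + z*(¼) = s/8 + z/4 = z/4 + s/8)
37195 - k(I(10, 7)) = 37195 - ((¼)*7 + (⅛)*10) = 37195 - (7/4 + 5/4) = 37195 - 1*3 = 37195 - 3 = 37192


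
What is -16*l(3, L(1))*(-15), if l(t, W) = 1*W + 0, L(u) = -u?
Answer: -240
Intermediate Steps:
l(t, W) = W (l(t, W) = W + 0 = W)
-16*l(3, L(1))*(-15) = -(-16)*(-15) = -16*(-1)*(-15) = 16*(-15) = -240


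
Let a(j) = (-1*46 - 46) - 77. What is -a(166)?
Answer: 169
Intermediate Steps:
a(j) = -169 (a(j) = (-46 - 46) - 77 = -92 - 77 = -169)
-a(166) = -1*(-169) = 169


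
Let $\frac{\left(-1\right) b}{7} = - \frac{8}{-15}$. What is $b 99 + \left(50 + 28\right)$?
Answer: $- \frac{1458}{5} \approx -291.6$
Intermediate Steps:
$b = - \frac{56}{15}$ ($b = - 7 \left(- \frac{8}{-15}\right) = - 7 \left(\left(-8\right) \left(- \frac{1}{15}\right)\right) = \left(-7\right) \frac{8}{15} = - \frac{56}{15} \approx -3.7333$)
$b 99 + \left(50 + 28\right) = \left(- \frac{56}{15}\right) 99 + \left(50 + 28\right) = - \frac{1848}{5} + 78 = - \frac{1458}{5}$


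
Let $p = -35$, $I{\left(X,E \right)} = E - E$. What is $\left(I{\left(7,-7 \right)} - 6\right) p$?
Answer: $210$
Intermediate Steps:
$I{\left(X,E \right)} = 0$
$\left(I{\left(7,-7 \right)} - 6\right) p = \left(0 - 6\right) \left(-35\right) = \left(-6\right) \left(-35\right) = 210$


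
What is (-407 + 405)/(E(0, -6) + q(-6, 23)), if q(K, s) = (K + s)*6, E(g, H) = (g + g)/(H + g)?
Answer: -1/51 ≈ -0.019608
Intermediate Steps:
E(g, H) = 2*g/(H + g) (E(g, H) = (2*g)/(H + g) = 2*g/(H + g))
q(K, s) = 6*K + 6*s
(-407 + 405)/(E(0, -6) + q(-6, 23)) = (-407 + 405)/(2*0/(-6 + 0) + (6*(-6) + 6*23)) = -2/(2*0/(-6) + (-36 + 138)) = -2/(2*0*(-⅙) + 102) = -2/(0 + 102) = -2/102 = -2*1/102 = -1/51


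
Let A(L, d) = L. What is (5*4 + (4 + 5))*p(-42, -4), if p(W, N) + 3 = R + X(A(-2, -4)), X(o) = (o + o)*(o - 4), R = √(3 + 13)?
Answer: 725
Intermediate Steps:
R = 4 (R = √16 = 4)
X(o) = 2*o*(-4 + o) (X(o) = (2*o)*(-4 + o) = 2*o*(-4 + o))
p(W, N) = 25 (p(W, N) = -3 + (4 + 2*(-2)*(-4 - 2)) = -3 + (4 + 2*(-2)*(-6)) = -3 + (4 + 24) = -3 + 28 = 25)
(5*4 + (4 + 5))*p(-42, -4) = (5*4 + (4 + 5))*25 = (20 + 9)*25 = 29*25 = 725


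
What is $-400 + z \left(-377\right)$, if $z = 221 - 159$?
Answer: $-23774$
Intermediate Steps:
$z = 62$ ($z = 221 - 159 = 62$)
$-400 + z \left(-377\right) = -400 + 62 \left(-377\right) = -400 - 23374 = -23774$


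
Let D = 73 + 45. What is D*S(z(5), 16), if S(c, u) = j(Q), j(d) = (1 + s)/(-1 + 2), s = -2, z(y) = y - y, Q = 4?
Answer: -118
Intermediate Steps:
z(y) = 0
j(d) = -1 (j(d) = (1 - 2)/(-1 + 2) = -1/1 = -1*1 = -1)
S(c, u) = -1
D = 118
D*S(z(5), 16) = 118*(-1) = -118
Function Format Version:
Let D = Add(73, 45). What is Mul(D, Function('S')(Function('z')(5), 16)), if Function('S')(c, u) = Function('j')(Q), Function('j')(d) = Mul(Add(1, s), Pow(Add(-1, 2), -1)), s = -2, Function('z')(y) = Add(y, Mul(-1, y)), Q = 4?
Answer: -118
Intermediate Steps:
Function('z')(y) = 0
Function('j')(d) = -1 (Function('j')(d) = Mul(Add(1, -2), Pow(Add(-1, 2), -1)) = Mul(-1, Pow(1, -1)) = Mul(-1, 1) = -1)
Function('S')(c, u) = -1
D = 118
Mul(D, Function('S')(Function('z')(5), 16)) = Mul(118, -1) = -118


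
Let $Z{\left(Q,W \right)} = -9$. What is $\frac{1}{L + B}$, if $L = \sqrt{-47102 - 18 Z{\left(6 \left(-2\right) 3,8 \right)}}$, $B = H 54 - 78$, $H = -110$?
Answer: $- \frac{3009}{18131632} - \frac{i \sqrt{11735}}{18131632} \approx -0.00016595 - 5.9745 \cdot 10^{-6} i$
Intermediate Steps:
$B = -6018$ ($B = \left(-110\right) 54 - 78 = -5940 - 78 = -6018$)
$L = 2 i \sqrt{11735}$ ($L = \sqrt{-47102 - -162} = \sqrt{-47102 + 162} = \sqrt{-46940} = 2 i \sqrt{11735} \approx 216.66 i$)
$\frac{1}{L + B} = \frac{1}{2 i \sqrt{11735} - 6018} = \frac{1}{-6018 + 2 i \sqrt{11735}}$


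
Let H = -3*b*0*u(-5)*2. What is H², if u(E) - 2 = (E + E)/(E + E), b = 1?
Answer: 0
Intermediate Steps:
u(E) = 3 (u(E) = 2 + (E + E)/(E + E) = 2 + (2*E)/((2*E)) = 2 + (2*E)*(1/(2*E)) = 2 + 1 = 3)
H = 0 (H = -3*1*0*3*2 = -0*3*2 = -3*0*2 = 0*2 = 0)
H² = 0² = 0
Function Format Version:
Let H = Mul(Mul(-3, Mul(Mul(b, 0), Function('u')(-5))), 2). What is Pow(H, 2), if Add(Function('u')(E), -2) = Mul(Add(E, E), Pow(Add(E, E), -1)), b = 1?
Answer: 0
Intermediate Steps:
Function('u')(E) = 3 (Function('u')(E) = Add(2, Mul(Add(E, E), Pow(Add(E, E), -1))) = Add(2, Mul(Mul(2, E), Pow(Mul(2, E), -1))) = Add(2, Mul(Mul(2, E), Mul(Rational(1, 2), Pow(E, -1)))) = Add(2, 1) = 3)
H = 0 (H = Mul(Mul(-3, Mul(Mul(1, 0), 3)), 2) = Mul(Mul(-3, Mul(0, 3)), 2) = Mul(Mul(-3, 0), 2) = Mul(0, 2) = 0)
Pow(H, 2) = Pow(0, 2) = 0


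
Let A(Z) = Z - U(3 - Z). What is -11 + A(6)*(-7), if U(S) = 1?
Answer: -46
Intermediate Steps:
A(Z) = -1 + Z (A(Z) = Z - 1*1 = Z - 1 = -1 + Z)
-11 + A(6)*(-7) = -11 + (-1 + 6)*(-7) = -11 + 5*(-7) = -11 - 35 = -46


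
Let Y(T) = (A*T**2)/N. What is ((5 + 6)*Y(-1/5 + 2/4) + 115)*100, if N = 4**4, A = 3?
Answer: 2944297/256 ≈ 11501.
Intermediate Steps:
N = 256
Y(T) = 3*T**2/256 (Y(T) = (3*T**2)/256 = (3*T**2)*(1/256) = 3*T**2/256)
((5 + 6)*Y(-1/5 + 2/4) + 115)*100 = ((5 + 6)*(3*(-1/5 + 2/4)**2/256) + 115)*100 = (11*(3*(-1*1/5 + 2*(1/4))**2/256) + 115)*100 = (11*(3*(-1/5 + 1/2)**2/256) + 115)*100 = (11*(3*(3/10)**2/256) + 115)*100 = (11*((3/256)*(9/100)) + 115)*100 = (11*(27/25600) + 115)*100 = (297/25600 + 115)*100 = (2944297/25600)*100 = 2944297/256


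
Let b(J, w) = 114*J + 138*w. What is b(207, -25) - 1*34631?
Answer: -14483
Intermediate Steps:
b(207, -25) - 1*34631 = (114*207 + 138*(-25)) - 1*34631 = (23598 - 3450) - 34631 = 20148 - 34631 = -14483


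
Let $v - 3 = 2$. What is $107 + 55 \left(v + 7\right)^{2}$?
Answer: $8027$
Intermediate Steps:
$v = 5$ ($v = 3 + 2 = 5$)
$107 + 55 \left(v + 7\right)^{2} = 107 + 55 \left(5 + 7\right)^{2} = 107 + 55 \cdot 12^{2} = 107 + 55 \cdot 144 = 107 + 7920 = 8027$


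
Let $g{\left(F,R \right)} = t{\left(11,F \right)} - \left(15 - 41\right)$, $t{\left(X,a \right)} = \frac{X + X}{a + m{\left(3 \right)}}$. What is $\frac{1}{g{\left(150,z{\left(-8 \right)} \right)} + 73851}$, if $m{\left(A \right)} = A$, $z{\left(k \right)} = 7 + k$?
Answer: $\frac{153}{11303203} \approx 1.3536 \cdot 10^{-5}$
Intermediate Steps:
$t{\left(X,a \right)} = \frac{2 X}{3 + a}$ ($t{\left(X,a \right)} = \frac{X + X}{a + 3} = \frac{2 X}{3 + a}$)
$g{\left(F,R \right)} = 26 + \frac{22}{3 + F}$ ($g{\left(F,R \right)} = 2 \cdot 11 \frac{1}{3 + F} - \left(15 - 41\right) = \frac{22}{3 + F} - \left(15 - 41\right) = \frac{22}{3 + F} - -26 = \frac{22}{3 + F} + 26 = 26 + \frac{22}{3 + F}$)
$\frac{1}{g{\left(150,z{\left(-8 \right)} \right)} + 73851} = \frac{1}{\frac{2 \left(50 + 13 \cdot 150\right)}{3 + 150} + 73851} = \frac{1}{\frac{2 \left(50 + 1950\right)}{153} + 73851} = \frac{1}{2 \cdot \frac{1}{153} \cdot 2000 + 73851} = \frac{1}{\frac{4000}{153} + 73851} = \frac{1}{\frac{11303203}{153}} = \frac{153}{11303203}$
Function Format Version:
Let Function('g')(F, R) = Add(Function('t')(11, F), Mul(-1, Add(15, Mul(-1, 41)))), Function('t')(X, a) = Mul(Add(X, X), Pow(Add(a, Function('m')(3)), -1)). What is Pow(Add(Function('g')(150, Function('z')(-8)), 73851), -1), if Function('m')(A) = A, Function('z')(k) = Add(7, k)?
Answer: Rational(153, 11303203) ≈ 1.3536e-5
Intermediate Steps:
Function('t')(X, a) = Mul(2, X, Pow(Add(3, a), -1)) (Function('t')(X, a) = Mul(Add(X, X), Pow(Add(a, 3), -1)) = Mul(Mul(2, X), Pow(Add(3, a), -1)) = Mul(2, X, Pow(Add(3, a), -1)))
Function('g')(F, R) = Add(26, Mul(22, Pow(Add(3, F), -1))) (Function('g')(F, R) = Add(Mul(2, 11, Pow(Add(3, F), -1)), Mul(-1, Add(15, Mul(-1, 41)))) = Add(Mul(22, Pow(Add(3, F), -1)), Mul(-1, Add(15, -41))) = Add(Mul(22, Pow(Add(3, F), -1)), Mul(-1, -26)) = Add(Mul(22, Pow(Add(3, F), -1)), 26) = Add(26, Mul(22, Pow(Add(3, F), -1))))
Pow(Add(Function('g')(150, Function('z')(-8)), 73851), -1) = Pow(Add(Mul(2, Pow(Add(3, 150), -1), Add(50, Mul(13, 150))), 73851), -1) = Pow(Add(Mul(2, Pow(153, -1), Add(50, 1950)), 73851), -1) = Pow(Add(Mul(2, Rational(1, 153), 2000), 73851), -1) = Pow(Add(Rational(4000, 153), 73851), -1) = Pow(Rational(11303203, 153), -1) = Rational(153, 11303203)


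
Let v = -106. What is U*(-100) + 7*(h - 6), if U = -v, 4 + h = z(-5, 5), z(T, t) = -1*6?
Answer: -10712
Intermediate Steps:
z(T, t) = -6
h = -10 (h = -4 - 6 = -10)
U = 106 (U = -1*(-106) = 106)
U*(-100) + 7*(h - 6) = 106*(-100) + 7*(-10 - 6) = -10600 + 7*(-16) = -10600 - 112 = -10712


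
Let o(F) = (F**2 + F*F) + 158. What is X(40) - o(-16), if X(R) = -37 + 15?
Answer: -692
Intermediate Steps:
X(R) = -22
o(F) = 158 + 2*F**2 (o(F) = (F**2 + F**2) + 158 = 2*F**2 + 158 = 158 + 2*F**2)
X(40) - o(-16) = -22 - (158 + 2*(-16)**2) = -22 - (158 + 2*256) = -22 - (158 + 512) = -22 - 1*670 = -22 - 670 = -692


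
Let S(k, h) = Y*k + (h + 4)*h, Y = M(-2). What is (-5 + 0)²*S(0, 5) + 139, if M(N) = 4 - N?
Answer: 1264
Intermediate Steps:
Y = 6 (Y = 4 - 1*(-2) = 4 + 2 = 6)
S(k, h) = 6*k + h*(4 + h) (S(k, h) = 6*k + (h + 4)*h = 6*k + (4 + h)*h = 6*k + h*(4 + h))
(-5 + 0)²*S(0, 5) + 139 = (-5 + 0)²*(5² + 4*5 + 6*0) + 139 = (-5)²*(25 + 20 + 0) + 139 = 25*45 + 139 = 1125 + 139 = 1264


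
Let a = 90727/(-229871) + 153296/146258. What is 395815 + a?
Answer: 6653754688815210/16810236359 ≈ 3.9582e+5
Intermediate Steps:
a = 10984377625/16810236359 (a = 90727*(-1/229871) + 153296*(1/146258) = -90727/229871 + 76648/73129 = 10984377625/16810236359 ≈ 0.65343)
395815 + a = 395815 + 10984377625/16810236359 = 6653754688815210/16810236359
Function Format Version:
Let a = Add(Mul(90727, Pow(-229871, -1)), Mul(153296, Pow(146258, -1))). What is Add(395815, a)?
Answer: Rational(6653754688815210, 16810236359) ≈ 3.9582e+5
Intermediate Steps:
a = Rational(10984377625, 16810236359) (a = Add(Mul(90727, Rational(-1, 229871)), Mul(153296, Rational(1, 146258))) = Add(Rational(-90727, 229871), Rational(76648, 73129)) = Rational(10984377625, 16810236359) ≈ 0.65343)
Add(395815, a) = Add(395815, Rational(10984377625, 16810236359)) = Rational(6653754688815210, 16810236359)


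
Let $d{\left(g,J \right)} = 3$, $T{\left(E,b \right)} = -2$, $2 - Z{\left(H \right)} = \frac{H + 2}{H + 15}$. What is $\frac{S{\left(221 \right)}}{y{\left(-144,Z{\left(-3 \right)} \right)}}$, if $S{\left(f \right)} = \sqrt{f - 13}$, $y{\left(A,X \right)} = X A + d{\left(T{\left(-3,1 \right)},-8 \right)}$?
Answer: $- \frac{4 \sqrt{13}}{297} \approx -0.04856$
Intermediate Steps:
$Z{\left(H \right)} = 2 - \frac{2 + H}{15 + H}$ ($Z{\left(H \right)} = 2 - \frac{H + 2}{H + 15} = 2 - \frac{2 + H}{15 + H}$)
$y{\left(A,X \right)} = 3 + A X$ ($y{\left(A,X \right)} = X A + 3 = A X + 3 = 3 + A X$)
$S{\left(f \right)} = \sqrt{-13 + f}$
$\frac{S{\left(221 \right)}}{y{\left(-144,Z{\left(-3 \right)} \right)}} = \frac{\sqrt{-13 + 221}}{3 - 144 \frac{28 - 3}{15 - 3}} = \frac{\sqrt{208}}{3 - 144 \cdot \frac{1}{12} \cdot 25} = \frac{4 \sqrt{13}}{3 - 144 \cdot \frac{1}{12} \cdot 25} = \frac{4 \sqrt{13}}{3 - 300} = \frac{4 \sqrt{13}}{-297} = 4 \sqrt{13} \left(- \frac{1}{297}\right) = - \frac{4 \sqrt{13}}{297}$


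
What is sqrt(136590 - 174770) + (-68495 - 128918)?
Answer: -197413 + 2*I*sqrt(9545) ≈ -1.9741e+5 + 195.4*I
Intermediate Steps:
sqrt(136590 - 174770) + (-68495 - 128918) = sqrt(-38180) - 197413 = 2*I*sqrt(9545) - 197413 = -197413 + 2*I*sqrt(9545)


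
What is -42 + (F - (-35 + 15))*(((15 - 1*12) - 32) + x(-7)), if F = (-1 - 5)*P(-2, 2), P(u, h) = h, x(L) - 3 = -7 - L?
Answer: -250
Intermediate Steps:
x(L) = -4 - L (x(L) = 3 + (-7 - L) = -4 - L)
F = -12 (F = (-1 - 5)*2 = -6*2 = -12)
-42 + (F - (-35 + 15))*(((15 - 1*12) - 32) + x(-7)) = -42 + (-12 - (-35 + 15))*(((15 - 1*12) - 32) + (-4 - 1*(-7))) = -42 + (-12 - 1*(-20))*(((15 - 12) - 32) + (-4 + 7)) = -42 + (-12 + 20)*((3 - 32) + 3) = -42 + 8*(-29 + 3) = -42 + 8*(-26) = -42 - 208 = -250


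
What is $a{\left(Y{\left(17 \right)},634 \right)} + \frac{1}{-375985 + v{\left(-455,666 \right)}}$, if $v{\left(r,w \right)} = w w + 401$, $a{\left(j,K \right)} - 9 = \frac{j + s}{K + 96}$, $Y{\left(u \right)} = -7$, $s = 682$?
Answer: $\frac{49245787}{4961956} \approx 9.9247$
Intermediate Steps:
$a{\left(j,K \right)} = 9 + \frac{682 + j}{96 + K}$ ($a{\left(j,K \right)} = 9 + \frac{j + 682}{K + 96} = 9 + \frac{682 + j}{96 + K}$)
$v{\left(r,w \right)} = 401 + w^{2}$ ($v{\left(r,w \right)} = w^{2} + 401 = 401 + w^{2}$)
$a{\left(Y{\left(17 \right)},634 \right)} + \frac{1}{-375985 + v{\left(-455,666 \right)}} = \frac{1546 - 7 + 9 \cdot 634}{96 + 634} + \frac{1}{-375985 + \left(401 + 666^{2}\right)} = \frac{1546 - 7 + 5706}{730} + \frac{1}{-375985 + \left(401 + 443556\right)} = \frac{1}{730} \cdot 7245 + \frac{1}{-375985 + 443957} = \frac{1449}{146} + \frac{1}{67972} = \frac{49245787}{4961956}$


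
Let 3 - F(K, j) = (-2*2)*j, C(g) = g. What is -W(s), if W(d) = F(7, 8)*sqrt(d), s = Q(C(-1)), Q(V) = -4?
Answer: -70*I ≈ -70.0*I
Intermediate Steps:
F(K, j) = 3 + 4*j (F(K, j) = 3 - (-2*2)*j = 3 - (-4)*j = 3 + 4*j)
s = -4
W(d) = 35*sqrt(d) (W(d) = (3 + 4*8)*sqrt(d) = (3 + 32)*sqrt(d) = 35*sqrt(d))
-W(s) = -35*sqrt(-4) = -35*2*I = -70*I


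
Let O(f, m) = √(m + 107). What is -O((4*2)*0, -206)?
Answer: -3*I*√11 ≈ -9.9499*I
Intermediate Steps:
O(f, m) = √(107 + m)
-O((4*2)*0, -206) = -√(107 - 206) = -√(-99) = -3*I*√11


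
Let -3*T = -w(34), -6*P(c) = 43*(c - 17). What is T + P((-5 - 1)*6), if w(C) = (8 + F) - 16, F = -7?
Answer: 2249/6 ≈ 374.83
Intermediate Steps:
w(C) = -15 (w(C) = (8 - 7) - 16 = 1 - 16 = -15)
P(c) = 731/6 - 43*c/6 (P(c) = -43*(c - 17)/6 = -43*(-17 + c)/6 = -(-731 + 43*c)/6 = 731/6 - 43*c/6)
T = -5 (T = -(-1)*(-15)/3 = -⅓*15 = -5)
T + P((-5 - 1)*6) = -5 + (731/6 - 43*(-5 - 1)*6/6) = -5 + (731/6 - (-43)*6) = -5 + (731/6 - 43/6*(-36)) = -5 + (731/6 + 258) = -5 + 2279/6 = 2249/6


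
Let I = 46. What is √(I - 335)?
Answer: 17*I ≈ 17.0*I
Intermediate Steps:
√(I - 335) = √(46 - 335) = √(-289) = 17*I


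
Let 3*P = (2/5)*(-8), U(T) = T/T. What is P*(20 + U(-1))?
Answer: -112/5 ≈ -22.400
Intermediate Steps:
U(T) = 1
P = -16/15 (P = ((2/5)*(-8))/3 = (1/3)*(-16/5) = -16/15 ≈ -1.0667)
P*(20 + U(-1)) = -16*(20 + 1)/15 = -16/15*21 = -112/5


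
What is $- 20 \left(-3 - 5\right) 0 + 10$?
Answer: $10$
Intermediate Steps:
$- 20 \left(-3 - 5\right) 0 + 10 = - 20 \left(\left(-8\right) 0\right) + 10 = \left(-20\right) 0 + 10 = 0 + 10 = 10$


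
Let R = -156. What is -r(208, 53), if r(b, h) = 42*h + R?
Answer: -2070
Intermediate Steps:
r(b, h) = -156 + 42*h (r(b, h) = 42*h - 156 = -156 + 42*h)
-r(208, 53) = -(-156 + 42*53) = -(-156 + 2226) = -1*2070 = -2070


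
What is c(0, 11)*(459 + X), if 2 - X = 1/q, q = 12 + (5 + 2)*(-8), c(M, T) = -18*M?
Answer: 0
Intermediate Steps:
q = -44 (q = 12 + 7*(-8) = 12 - 56 = -44)
X = 89/44 (X = 2 - 1/(-44) = 2 - 1*(-1/44) = 2 + 1/44 = 89/44 ≈ 2.0227)
c(0, 11)*(459 + X) = (-18*0)*(459 + 89/44) = 0*(20285/44) = 0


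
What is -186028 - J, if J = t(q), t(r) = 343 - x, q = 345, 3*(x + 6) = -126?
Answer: -186419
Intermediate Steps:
x = -48 (x = -6 + (⅓)*(-126) = -6 - 42 = -48)
t(r) = 391 (t(r) = 343 - 1*(-48) = 343 + 48 = 391)
J = 391
-186028 - J = -186028 - 1*391 = -186028 - 391 = -186419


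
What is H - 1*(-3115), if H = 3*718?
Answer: 5269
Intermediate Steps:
H = 2154
H - 1*(-3115) = 2154 - 1*(-3115) = 2154 + 3115 = 5269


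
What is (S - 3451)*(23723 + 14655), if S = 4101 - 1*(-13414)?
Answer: 539748192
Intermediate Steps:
S = 17515 (S = 4101 + 13414 = 17515)
(S - 3451)*(23723 + 14655) = (17515 - 3451)*(23723 + 14655) = 14064*38378 = 539748192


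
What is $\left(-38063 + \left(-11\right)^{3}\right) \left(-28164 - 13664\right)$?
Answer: $1647772232$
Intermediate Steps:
$\left(-38063 + \left(-11\right)^{3}\right) \left(-28164 - 13664\right) = \left(-38063 - 1331\right) \left(-28164 - 13664\right) = \left(-39394\right) \left(-41828\right) = 1647772232$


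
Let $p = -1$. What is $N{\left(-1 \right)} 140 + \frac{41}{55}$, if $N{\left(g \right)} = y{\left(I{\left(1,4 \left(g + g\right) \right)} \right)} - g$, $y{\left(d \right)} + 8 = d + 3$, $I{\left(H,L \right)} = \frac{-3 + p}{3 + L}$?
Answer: $- \frac{24599}{55} \approx -447.25$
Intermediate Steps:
$I{\left(H,L \right)} = - \frac{4}{3 + L}$ ($I{\left(H,L \right)} = \frac{-3 - 1}{3 + L} = - \frac{4}{3 + L}$)
$y{\left(d \right)} = -5 + d$ ($y{\left(d \right)} = -8 + \left(d + 3\right) = -8 + \left(3 + d\right) = -5 + d$)
$N{\left(g \right)} = -5 - g - \frac{4}{3 + 8 g}$ ($N{\left(g \right)} = \left(-5 - \frac{4}{3 + 4 \left(g + g\right)}\right) - g = \left(-5 - \frac{4}{3 + 4 \cdot 2 g}\right) - g = \left(-5 - \frac{4}{3 + 8 g}\right) - g = -5 - g - \frac{4}{3 + 8 g}$)
$N{\left(-1 \right)} 140 + \frac{41}{55} = \frac{-4 + \left(-5 - -1\right) \left(3 + 8 \left(-1\right)\right)}{3 + 8 \left(-1\right)} 140 + \frac{41}{55} = \frac{-4 + \left(-5 + 1\right) \left(3 - 8\right)}{3 - 8} \cdot 140 + 41 \cdot \frac{1}{55} = \frac{-4 - -20}{-5} \cdot 140 + \frac{41}{55} = - \frac{-4 + 20}{5} \cdot 140 + \frac{41}{55} = \left(- \frac{1}{5}\right) 16 \cdot 140 + \frac{41}{55} = \left(- \frac{16}{5}\right) 140 + \frac{41}{55} = -448 + \frac{41}{55} = - \frac{24599}{55}$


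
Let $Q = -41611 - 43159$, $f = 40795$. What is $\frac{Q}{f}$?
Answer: $- \frac{16954}{8159} \approx -2.0779$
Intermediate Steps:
$Q = -84770$ ($Q = -41611 - 43159 = -84770$)
$\frac{Q}{f} = - \frac{84770}{40795} = \left(-84770\right) \frac{1}{40795} = - \frac{16954}{8159}$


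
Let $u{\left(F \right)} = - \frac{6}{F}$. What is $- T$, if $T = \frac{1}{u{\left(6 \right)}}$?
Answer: $1$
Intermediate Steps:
$T = -1$ ($T = \frac{1}{\left(-6\right) \frac{1}{6}} = \frac{1}{-1} = -1$)
$- T = \left(-1\right) \left(-1\right) = 1$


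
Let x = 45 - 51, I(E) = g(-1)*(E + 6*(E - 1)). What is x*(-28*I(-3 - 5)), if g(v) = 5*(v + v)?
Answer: 104160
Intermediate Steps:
g(v) = 10*v (g(v) = 5*(2*v) = 10*v)
I(E) = 60 - 70*E (I(E) = (10*(-1))*(E + 6*(E - 1)) = -10*(E + 6*(-1 + E)) = -10*(E + (-6 + 6*E)) = -10*(-6 + 7*E) = 60 - 70*E)
x = -6
x*(-28*I(-3 - 5)) = -(-168)*(60 - 70*(-3 - 5)) = -(-168)*(60 - 70*(-8)) = -(-168)*(60 + 560) = -(-168)*620 = -6*(-17360) = 104160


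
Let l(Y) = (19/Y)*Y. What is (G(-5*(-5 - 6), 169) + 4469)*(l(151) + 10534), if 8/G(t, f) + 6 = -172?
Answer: 4197318561/89 ≈ 4.7161e+7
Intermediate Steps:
l(Y) = 19
G(t, f) = -4/89 (G(t, f) = 8/(-6 - 172) = 8/(-178) = 8*(-1/178) = -4/89)
(G(-5*(-5 - 6), 169) + 4469)*(l(151) + 10534) = (-4/89 + 4469)*(19 + 10534) = (397737/89)*10553 = 4197318561/89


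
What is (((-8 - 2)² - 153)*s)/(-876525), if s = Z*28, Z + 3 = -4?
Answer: -10388/876525 ≈ -0.011851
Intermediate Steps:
Z = -7 (Z = -3 - 4 = -7)
s = -196 (s = -7*28 = -196)
(((-8 - 2)² - 153)*s)/(-876525) = (((-8 - 2)² - 153)*(-196))/(-876525) = (((-10)² - 153)*(-196))*(-1/876525) = ((100 - 153)*(-196))*(-1/876525) = -53*(-196)*(-1/876525) = 10388*(-1/876525) = -10388/876525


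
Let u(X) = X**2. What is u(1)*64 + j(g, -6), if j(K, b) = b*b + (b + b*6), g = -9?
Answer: 58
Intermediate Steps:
j(K, b) = b**2 + 7*b (j(K, b) = b**2 + (b + 6*b) = b**2 + 7*b)
u(1)*64 + j(g, -6) = 1**2*64 - 6*(7 - 6) = 1*64 - 6*1 = 64 - 6 = 58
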